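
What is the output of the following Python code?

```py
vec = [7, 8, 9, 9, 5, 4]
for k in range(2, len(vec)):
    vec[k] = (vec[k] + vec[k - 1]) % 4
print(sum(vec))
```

k=2: vec[2] = (9+8)%4 = 1 → [7, 8, 1, 9, 5, 4]
k=3: vec[3] = (9+1)%4 = 2 → [7, 8, 1, 2, 5, 4]
k=4: vec[4] = (5+2)%4 = 3 → [7, 8, 1, 2, 3, 4]
k=5: vec[5] = (4+3)%4 = 3 → [7, 8, 1, 2, 3, 3]
sum = 24

24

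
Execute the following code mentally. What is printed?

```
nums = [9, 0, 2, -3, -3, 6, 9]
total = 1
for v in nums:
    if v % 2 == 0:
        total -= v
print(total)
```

-7

v=9: not even
v=0: even, total = 1-0 = 1
v=2: even, total = 1-2 = -1
v=-3: not even
v=-3: not even
v=6: even, total = (-1)-6 = -7
v=9: not even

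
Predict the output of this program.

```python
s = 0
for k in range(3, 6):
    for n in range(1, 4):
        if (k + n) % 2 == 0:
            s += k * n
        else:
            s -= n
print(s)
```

k=3,n=1: even sum, s = 0+3 = 3
k=3,n=2: odd sum, s = 3-2 = 1
k=3,n=3: even sum, s = 1+9 = 10
k=4,n=1: odd sum, s = 10-1 = 9
k=4,n=2: even sum, s = 9+8 = 17
k=4,n=3: odd sum, s = 17-3 = 14
k=5,n=1: even sum, s = 14+5 = 19
k=5,n=2: odd sum, s = 19-2 = 17
k=5,n=3: even sum, s = 17+15 = 32

32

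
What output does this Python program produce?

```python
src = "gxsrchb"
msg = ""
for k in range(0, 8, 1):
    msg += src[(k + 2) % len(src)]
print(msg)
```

srchbgxs

k=0: add src[2]='s' → 's'
k=1: add src[3]='r' → 'sr'
k=2: add src[4]='c' → 'src'
k=3: add src[5]='h' → 'srch'
k=4: add src[6]='b' → 'srchb'
k=5: add src[0]='g' → 'srchbg'
k=6: add src[1]='x' → 'srchbgx'
k=7: add src[2]='s' → 'srchbgxs'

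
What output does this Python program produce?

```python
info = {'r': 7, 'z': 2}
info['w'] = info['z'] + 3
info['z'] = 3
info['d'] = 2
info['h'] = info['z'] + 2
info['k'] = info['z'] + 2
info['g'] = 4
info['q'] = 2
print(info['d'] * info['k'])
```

info['w'] = info['z']+3 = 5 → {'r': 7, 'z': 2, 'w': 5}
info['z'] = 3 → {'r': 7, 'z': 3, 'w': 5}
info['d'] = 2 → {'r': 7, 'z': 3, 'w': 5, 'd': 2}
info['h'] = info['z']+2 = 5 → {'r': 7, 'z': 3, 'w': 5, 'd': 2, 'h': 5}
info['k'] = info['z']+2 = 5 → {'r': 7, 'z': 3, 'w': 5, 'd': 2, 'h': 5, 'k': 5}
info['g'] = 4 → {'r': 7, 'z': 3, 'w': 5, 'd': 2, 'h': 5, 'k': 5, 'g': 4}
info['q'] = 2 → {'r': 7, 'z': 3, 'w': 5, 'd': 2, 'h': 5, 'k': 5, 'g': 4, 'q': 2}
info['d']*info['k'] = 2*5 = 10

10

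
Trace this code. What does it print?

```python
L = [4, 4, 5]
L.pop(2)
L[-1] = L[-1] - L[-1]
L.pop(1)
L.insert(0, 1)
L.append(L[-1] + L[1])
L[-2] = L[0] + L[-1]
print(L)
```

[1, 9, 8]

pop(2) removes 5 → [4, 4]
L[-1] = L[-1]-L[-1] = 4-4 = 0 → [4, 0]
pop(1) removes 0 → [4]
insert 1 at 0 → [1, 4]
append L[-1]+L[1] = 4+4 = 8 → [1, 4, 8]
L[-2] = L[0]+L[-1] = 1+8 = 9 → [1, 9, 8]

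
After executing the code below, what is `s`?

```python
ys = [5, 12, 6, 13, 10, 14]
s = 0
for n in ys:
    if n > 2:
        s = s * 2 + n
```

486

n=5: >2, s = 0*2+5 = 5
n=12: >2, s = 5*2+12 = 22
n=6: >2, s = 22*2+6 = 50
n=13: >2, s = 50*2+13 = 113
n=10: >2, s = 113*2+10 = 236
n=14: >2, s = 236*2+14 = 486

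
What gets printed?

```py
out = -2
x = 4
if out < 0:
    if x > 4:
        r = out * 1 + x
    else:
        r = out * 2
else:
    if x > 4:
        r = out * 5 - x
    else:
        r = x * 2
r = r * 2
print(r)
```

out=-2, x=4
out < 0 is True; x > 4 is False
→ r = out * 2 = -4
r = (-4)*2 = -8

-8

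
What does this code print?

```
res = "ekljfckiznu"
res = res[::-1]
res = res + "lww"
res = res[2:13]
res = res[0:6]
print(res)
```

zikcfj

reverse → 'unzikcfjlke'
+ 'lww' → 'unzikcfjlkelww'
slice [2:13] → 'zikcfjlkelw'
slice [0:6] → 'zikcfj'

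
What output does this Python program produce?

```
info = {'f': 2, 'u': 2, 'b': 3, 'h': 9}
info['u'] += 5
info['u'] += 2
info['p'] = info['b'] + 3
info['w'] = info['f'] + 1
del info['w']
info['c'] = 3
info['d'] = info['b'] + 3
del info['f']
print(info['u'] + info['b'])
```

info['u'] = 2+5 = 7 → {'f': 2, 'u': 7, 'b': 3, 'h': 9}
info['u'] = 7+2 = 9 → {'f': 2, 'u': 9, 'b': 3, 'h': 9}
info['p'] = info['b']+3 = 6 → {'f': 2, 'u': 9, 'b': 3, 'h': 9, 'p': 6}
info['w'] = info['f']+1 = 3 → {'f': 2, 'u': 9, 'b': 3, 'h': 9, 'p': 6, 'w': 3}
del 'w' → {'f': 2, 'u': 9, 'b': 3, 'h': 9, 'p': 6}
info['c'] = 3 → {'f': 2, 'u': 9, 'b': 3, 'h': 9, 'p': 6, 'c': 3}
info['d'] = info['b']+3 = 6 → {'f': 2, 'u': 9, 'b': 3, 'h': 9, 'p': 6, 'c': 3, 'd': 6}
del 'f' → {'u': 9, 'b': 3, 'h': 9, 'p': 6, 'c': 3, 'd': 6}
info['u']+info['b'] = 9+3 = 12

12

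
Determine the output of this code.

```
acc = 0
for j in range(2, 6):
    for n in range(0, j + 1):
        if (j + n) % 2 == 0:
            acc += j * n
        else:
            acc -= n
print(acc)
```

72

j=2,n=0: even sum, acc = 0+0 = 0
j=2,n=1: odd sum, acc = 0-1 = -1
j=2,n=2: even sum, acc = (-1)+4 = 3
j=3,n=0: odd sum, acc = 3-0 = 3
j=3,n=1: even sum, acc = 3+3 = 6
j=3,n=2: odd sum, acc = 6-2 = 4
j=3,n=3: even sum, acc = 4+9 = 13
j=4,n=0: even sum, acc = 13+0 = 13
j=4,n=1: odd sum, acc = 13-1 = 12
j=4,n=2: even sum, acc = 12+8 = 20
j=4,n=3: odd sum, acc = 20-3 = 17
j=4,n=4: even sum, acc = 17+16 = 33
j=5,n=0: odd sum, acc = 33-0 = 33
j=5,n=1: even sum, acc = 33+5 = 38
j=5,n=2: odd sum, acc = 38-2 = 36
j=5,n=3: even sum, acc = 36+15 = 51
j=5,n=4: odd sum, acc = 51-4 = 47
j=5,n=5: even sum, acc = 47+25 = 72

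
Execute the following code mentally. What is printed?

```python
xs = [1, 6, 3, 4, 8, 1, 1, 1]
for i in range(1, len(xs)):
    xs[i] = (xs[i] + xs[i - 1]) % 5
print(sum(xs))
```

16

i=1: xs[1] = (6+1)%5 = 2 → [1, 2, 3, 4, 8, 1, 1, 1]
i=2: xs[2] = (3+2)%5 = 0 → [1, 2, 0, 4, 8, 1, 1, 1]
i=3: xs[3] = (4+0)%5 = 4 → [1, 2, 0, 4, 8, 1, 1, 1]
i=4: xs[4] = (8+4)%5 = 2 → [1, 2, 0, 4, 2, 1, 1, 1]
i=5: xs[5] = (1+2)%5 = 3 → [1, 2, 0, 4, 2, 3, 1, 1]
i=6: xs[6] = (1+3)%5 = 4 → [1, 2, 0, 4, 2, 3, 4, 1]
i=7: xs[7] = (1+4)%5 = 0 → [1, 2, 0, 4, 2, 3, 4, 0]
sum = 16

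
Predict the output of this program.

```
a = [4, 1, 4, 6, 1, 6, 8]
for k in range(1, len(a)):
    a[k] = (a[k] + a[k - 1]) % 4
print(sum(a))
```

13

k=1: a[1] = (1+4)%4 = 1 → [4, 1, 4, 6, 1, 6, 8]
k=2: a[2] = (4+1)%4 = 1 → [4, 1, 1, 6, 1, 6, 8]
k=3: a[3] = (6+1)%4 = 3 → [4, 1, 1, 3, 1, 6, 8]
k=4: a[4] = (1+3)%4 = 0 → [4, 1, 1, 3, 0, 6, 8]
k=5: a[5] = (6+0)%4 = 2 → [4, 1, 1, 3, 0, 2, 8]
k=6: a[6] = (8+2)%4 = 2 → [4, 1, 1, 3, 0, 2, 2]
sum = 13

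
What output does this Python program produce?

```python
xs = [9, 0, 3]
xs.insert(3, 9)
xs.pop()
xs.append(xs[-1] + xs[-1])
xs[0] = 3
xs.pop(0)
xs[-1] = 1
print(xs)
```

[0, 3, 1]

insert 9 at 3 → [9, 0, 3, 9]
pop() removes 9 → [9, 0, 3]
append xs[-1]+xs[-1] = 3+3 = 6 → [9, 0, 3, 6]
xs[0] = 3 → [3, 0, 3, 6]
pop(0) removes 3 → [0, 3, 6]
xs[-1] = 1 → [0, 3, 1]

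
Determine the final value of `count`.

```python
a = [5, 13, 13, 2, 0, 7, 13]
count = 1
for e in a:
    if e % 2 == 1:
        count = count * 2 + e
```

e=5: odd, count = 1*2+5 = 7
e=13: odd, count = 7*2+13 = 27
e=13: odd, count = 27*2+13 = 67
e=2: not odd
e=0: not odd
e=7: odd, count = 67*2+7 = 141
e=13: odd, count = 141*2+13 = 295

295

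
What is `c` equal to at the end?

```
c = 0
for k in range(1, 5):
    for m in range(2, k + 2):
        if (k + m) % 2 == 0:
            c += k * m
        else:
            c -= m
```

k=1,m=2: odd sum, c = 0-2 = -2
k=2,m=2: even sum, c = (-2)+4 = 2
k=2,m=3: odd sum, c = 2-3 = -1
k=3,m=2: odd sum, c = (-1)-2 = -3
k=3,m=3: even sum, c = (-3)+9 = 6
k=3,m=4: odd sum, c = 6-4 = 2
k=4,m=2: even sum, c = 2+8 = 10
k=4,m=3: odd sum, c = 10-3 = 7
k=4,m=4: even sum, c = 7+16 = 23
k=4,m=5: odd sum, c = 23-5 = 18

18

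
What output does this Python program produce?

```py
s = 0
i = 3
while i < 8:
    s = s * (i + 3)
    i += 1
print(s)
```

i=3: s = 0*6 = 0
i=4: s = 0*7 = 0
i=5: s = 0*8 = 0
i=6: s = 0*9 = 0
i=7: s = 0*10 = 0

0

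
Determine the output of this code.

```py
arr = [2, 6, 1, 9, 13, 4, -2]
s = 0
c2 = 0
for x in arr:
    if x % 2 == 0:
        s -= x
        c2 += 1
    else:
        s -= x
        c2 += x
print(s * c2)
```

x=2: even, s = 0-2 = -2; c2=1
x=6: even, s = (-2)-6 = -8; c2=2
x=1: not even, s = (-8)-1 = -9; c2=3
x=9: not even, s = (-9)-9 = -18; c2=12
x=13: not even, s = (-18)-13 = -31; c2=25
x=4: even, s = (-31)-4 = -35; c2=26
x=-2: even, s = (-35)-(-2) = -33; c2=27
s*c2 = (-33)*27 = -891

-891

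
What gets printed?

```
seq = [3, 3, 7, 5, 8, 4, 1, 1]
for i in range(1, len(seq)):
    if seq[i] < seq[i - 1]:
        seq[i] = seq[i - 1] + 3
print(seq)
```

[3, 3, 7, 10, 13, 16, 19, 22]

i=1: 3>=3, unchanged → [3, 3, 7, 5, 8, 4, 1, 1]
i=2: 7>=3, unchanged → [3, 3, 7, 5, 8, 4, 1, 1]
i=3: 5<7, seq[3] = 7+3 = 10 → [3, 3, 7, 10, 8, 4, 1, 1]
i=4: 8<10, seq[4] = 10+3 = 13 → [3, 3, 7, 10, 13, 4, 1, 1]
i=5: 4<13, seq[5] = 13+3 = 16 → [3, 3, 7, 10, 13, 16, 1, 1]
i=6: 1<16, seq[6] = 16+3 = 19 → [3, 3, 7, 10, 13, 16, 19, 1]
i=7: 1<19, seq[7] = 19+3 = 22 → [3, 3, 7, 10, 13, 16, 19, 22]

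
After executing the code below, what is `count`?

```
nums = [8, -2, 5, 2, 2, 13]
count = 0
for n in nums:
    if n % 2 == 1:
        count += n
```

n=8: not odd
n=-2: not odd
n=5: odd, count = 0+5 = 5
n=2: not odd
n=2: not odd
n=13: odd, count = 5+13 = 18

18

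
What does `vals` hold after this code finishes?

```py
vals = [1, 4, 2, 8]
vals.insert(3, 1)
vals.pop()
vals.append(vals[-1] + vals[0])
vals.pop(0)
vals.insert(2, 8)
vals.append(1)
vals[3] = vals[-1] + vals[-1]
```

insert 1 at 3 → [1, 4, 2, 1, 8]
pop() removes 8 → [1, 4, 2, 1]
append vals[-1]+vals[0] = 1+1 = 2 → [1, 4, 2, 1, 2]
pop(0) removes 1 → [4, 2, 1, 2]
insert 8 at 2 → [4, 2, 8, 1, 2]
append 1 → [4, 2, 8, 1, 2, 1]
vals[3] = vals[-1]+vals[-1] = 1+1 = 2 → [4, 2, 8, 2, 2, 1]

[4, 2, 8, 2, 2, 1]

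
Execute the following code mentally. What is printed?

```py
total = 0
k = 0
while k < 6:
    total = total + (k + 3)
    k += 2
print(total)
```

k=0: total = 0+3 = 3
k=2: total = 3+5 = 8
k=4: total = 8+7 = 15

15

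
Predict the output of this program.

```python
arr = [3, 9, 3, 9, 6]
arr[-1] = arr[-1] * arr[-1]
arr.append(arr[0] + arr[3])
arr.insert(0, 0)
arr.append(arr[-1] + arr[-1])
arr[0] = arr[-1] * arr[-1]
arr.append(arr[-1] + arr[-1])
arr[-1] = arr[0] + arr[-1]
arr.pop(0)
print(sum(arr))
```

arr[-1] = arr[-1]*arr[-1] = 6*6 = 36 → [3, 9, 3, 9, 36]
append arr[0]+arr[3] = 3+9 = 12 → [3, 9, 3, 9, 36, 12]
insert 0 at 0 → [0, 3, 9, 3, 9, 36, 12]
append arr[-1]+arr[-1] = 12+12 = 24 → [0, 3, 9, 3, 9, 36, 12, 24]
arr[0] = arr[-1]*arr[-1] = 24*24 = 576 → [576, 3, 9, 3, 9, 36, 12, 24]
append arr[-1]+arr[-1] = 24+24 = 48 → [576, 3, 9, 3, 9, 36, 12, 24, 48]
arr[-1] = arr[0]+arr[-1] = 576+48 = 624 → [576, 3, 9, 3, 9, 36, 12, 24, 624]
pop(0) removes 576 → [3, 9, 3, 9, 36, 12, 24, 624]
sum = 720

720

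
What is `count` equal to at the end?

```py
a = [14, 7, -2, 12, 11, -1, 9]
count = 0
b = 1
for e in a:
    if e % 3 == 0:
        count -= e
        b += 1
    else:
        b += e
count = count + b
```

e=14: not %3==0; b=15
e=7: not %3==0; b=22
e=-2: not %3==0; b=20
e=12: %3==0, count = 0-12 = -12; b=21
e=11: not %3==0; b=32
e=-1: not %3==0; b=31
e=9: %3==0, count = (-12)-9 = -21; b=32
count+b = (-21)+32 = 11

11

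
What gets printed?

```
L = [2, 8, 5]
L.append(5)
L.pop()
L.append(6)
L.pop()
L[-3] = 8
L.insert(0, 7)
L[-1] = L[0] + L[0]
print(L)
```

append 5 → [2, 8, 5, 5]
pop() removes 5 → [2, 8, 5]
append 6 → [2, 8, 5, 6]
pop() removes 6 → [2, 8, 5]
L[-3] = 8 → [8, 8, 5]
insert 7 at 0 → [7, 8, 8, 5]
L[-1] = L[0]+L[0] = 7+7 = 14 → [7, 8, 8, 14]

[7, 8, 8, 14]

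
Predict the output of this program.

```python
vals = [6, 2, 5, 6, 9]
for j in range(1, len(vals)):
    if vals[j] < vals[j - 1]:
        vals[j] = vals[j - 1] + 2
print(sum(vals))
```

50

j=1: 2<6, vals[1] = 6+2 = 8 → [6, 8, 5, 6, 9]
j=2: 5<8, vals[2] = 8+2 = 10 → [6, 8, 10, 6, 9]
j=3: 6<10, vals[3] = 10+2 = 12 → [6, 8, 10, 12, 9]
j=4: 9<12, vals[4] = 12+2 = 14 → [6, 8, 10, 12, 14]
sum = 50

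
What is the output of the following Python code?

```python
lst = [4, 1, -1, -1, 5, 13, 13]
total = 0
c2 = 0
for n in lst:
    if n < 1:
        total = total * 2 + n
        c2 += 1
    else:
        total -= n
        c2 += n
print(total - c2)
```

n=4: not <1, total = 0-4 = -4; c2=4
n=1: not <1, total = (-4)-1 = -5; c2=5
n=-1: <1, total = (-5)*2+(-1) = -11; c2=6
n=-1: <1, total = (-11)*2+(-1) = -23; c2=7
n=5: not <1, total = (-23)-5 = -28; c2=12
n=13: not <1, total = (-28)-13 = -41; c2=25
n=13: not <1, total = (-41)-13 = -54; c2=38
total-c2 = (-54)-38 = -92

-92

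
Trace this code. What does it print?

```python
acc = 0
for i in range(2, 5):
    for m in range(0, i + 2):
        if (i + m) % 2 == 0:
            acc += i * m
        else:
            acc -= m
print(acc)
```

21

i=2,m=0: even sum, acc = 0+0 = 0
i=2,m=1: odd sum, acc = 0-1 = -1
i=2,m=2: even sum, acc = (-1)+4 = 3
i=2,m=3: odd sum, acc = 3-3 = 0
i=3,m=0: odd sum, acc = 0-0 = 0
i=3,m=1: even sum, acc = 0+3 = 3
i=3,m=2: odd sum, acc = 3-2 = 1
i=3,m=3: even sum, acc = 1+9 = 10
i=3,m=4: odd sum, acc = 10-4 = 6
i=4,m=0: even sum, acc = 6+0 = 6
i=4,m=1: odd sum, acc = 6-1 = 5
i=4,m=2: even sum, acc = 5+8 = 13
i=4,m=3: odd sum, acc = 13-3 = 10
i=4,m=4: even sum, acc = 10+16 = 26
i=4,m=5: odd sum, acc = 26-5 = 21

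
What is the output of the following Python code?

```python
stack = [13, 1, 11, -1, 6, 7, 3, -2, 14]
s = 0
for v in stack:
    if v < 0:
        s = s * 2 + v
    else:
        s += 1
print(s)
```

15

v=13: not <0, s = 0+1 = 1
v=1: not <0, s = 1+1 = 2
v=11: not <0, s = 2+1 = 3
v=-1: <0, s = 3*2+(-1) = 5
v=6: not <0, s = 5+1 = 6
v=7: not <0, s = 6+1 = 7
v=3: not <0, s = 7+1 = 8
v=-2: <0, s = 8*2+(-2) = 14
v=14: not <0, s = 14+1 = 15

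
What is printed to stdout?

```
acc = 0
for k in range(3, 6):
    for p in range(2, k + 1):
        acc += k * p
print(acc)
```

121

k=3,p=2: acc = 0+6 = 6
k=3,p=3: acc = 6+9 = 15
k=4,p=2: acc = 15+8 = 23
k=4,p=3: acc = 23+12 = 35
k=4,p=4: acc = 35+16 = 51
k=5,p=2: acc = 51+10 = 61
k=5,p=3: acc = 61+15 = 76
k=5,p=4: acc = 76+20 = 96
k=5,p=5: acc = 96+25 = 121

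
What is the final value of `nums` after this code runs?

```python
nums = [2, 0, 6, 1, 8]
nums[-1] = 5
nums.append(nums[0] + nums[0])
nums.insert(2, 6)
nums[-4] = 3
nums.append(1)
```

[2, 0, 6, 3, 1, 5, 4, 1]

nums[-1] = 5 → [2, 0, 6, 1, 5]
append nums[0]+nums[0] = 2+2 = 4 → [2, 0, 6, 1, 5, 4]
insert 6 at 2 → [2, 0, 6, 6, 1, 5, 4]
nums[-4] = 3 → [2, 0, 6, 3, 1, 5, 4]
append 1 → [2, 0, 6, 3, 1, 5, 4, 1]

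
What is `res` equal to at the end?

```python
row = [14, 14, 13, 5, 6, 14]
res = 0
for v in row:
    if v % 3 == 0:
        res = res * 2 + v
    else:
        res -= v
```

-100

v=14: not %3==0, res = 0-14 = -14
v=14: not %3==0, res = (-14)-14 = -28
v=13: not %3==0, res = (-28)-13 = -41
v=5: not %3==0, res = (-41)-5 = -46
v=6: %3==0, res = (-46)*2+6 = -86
v=14: not %3==0, res = (-86)-14 = -100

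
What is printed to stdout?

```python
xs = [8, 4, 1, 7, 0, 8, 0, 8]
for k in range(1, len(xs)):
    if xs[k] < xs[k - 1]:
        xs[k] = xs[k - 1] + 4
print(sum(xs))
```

k=1: 4<8, xs[1] = 8+4 = 12 → [8, 12, 1, 7, 0, 8, 0, 8]
k=2: 1<12, xs[2] = 12+4 = 16 → [8, 12, 16, 7, 0, 8, 0, 8]
k=3: 7<16, xs[3] = 16+4 = 20 → [8, 12, 16, 20, 0, 8, 0, 8]
k=4: 0<20, xs[4] = 20+4 = 24 → [8, 12, 16, 20, 24, 8, 0, 8]
k=5: 8<24, xs[5] = 24+4 = 28 → [8, 12, 16, 20, 24, 28, 0, 8]
k=6: 0<28, xs[6] = 28+4 = 32 → [8, 12, 16, 20, 24, 28, 32, 8]
k=7: 8<32, xs[7] = 32+4 = 36 → [8, 12, 16, 20, 24, 28, 32, 36]
sum = 176

176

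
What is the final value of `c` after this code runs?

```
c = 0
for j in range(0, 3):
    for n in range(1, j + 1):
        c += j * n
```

7

j=1,n=1: c = 0+1 = 1
j=2,n=1: c = 1+2 = 3
j=2,n=2: c = 3+4 = 7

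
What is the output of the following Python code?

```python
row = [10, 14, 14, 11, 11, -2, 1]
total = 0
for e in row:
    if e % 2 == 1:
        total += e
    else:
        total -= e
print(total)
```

e=10: not odd, total = 0-10 = -10
e=14: not odd, total = (-10)-14 = -24
e=14: not odd, total = (-24)-14 = -38
e=11: odd, total = (-38)+11 = -27
e=11: odd, total = (-27)+11 = -16
e=-2: not odd, total = (-16)-(-2) = -14
e=1: odd, total = (-14)+1 = -13

-13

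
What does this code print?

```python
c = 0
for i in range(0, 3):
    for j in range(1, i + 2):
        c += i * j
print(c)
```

i=0,j=1: c = 0+0 = 0
i=1,j=1: c = 0+1 = 1
i=1,j=2: c = 1+2 = 3
i=2,j=1: c = 3+2 = 5
i=2,j=2: c = 5+4 = 9
i=2,j=3: c = 9+6 = 15

15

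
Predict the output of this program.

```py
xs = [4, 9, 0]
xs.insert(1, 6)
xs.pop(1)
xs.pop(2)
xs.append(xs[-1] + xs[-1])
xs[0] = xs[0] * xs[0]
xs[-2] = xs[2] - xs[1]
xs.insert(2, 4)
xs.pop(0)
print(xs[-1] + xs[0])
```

27

insert 6 at 1 → [4, 6, 9, 0]
pop(1) removes 6 → [4, 9, 0]
pop(2) removes 0 → [4, 9]
append xs[-1]+xs[-1] = 9+9 = 18 → [4, 9, 18]
xs[0] = xs[0]*xs[0] = 4*4 = 16 → [16, 9, 18]
xs[-2] = xs[2]-xs[1] = 18-9 = 9 → [16, 9, 18]
insert 4 at 2 → [16, 9, 4, 18]
pop(0) removes 16 → [9, 4, 18]
xs[-1]+xs[0] = 18+9 = 27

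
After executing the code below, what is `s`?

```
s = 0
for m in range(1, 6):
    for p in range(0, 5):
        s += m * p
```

150

m=1,p=0: s = 0+0 = 0
m=1,p=1: s = 0+1 = 1
m=1,p=2: s = 1+2 = 3
m=1,p=3: s = 3+3 = 6
m=1,p=4: s = 6+4 = 10
m=2,p=0: s = 10+0 = 10
m=2,p=1: s = 10+2 = 12
m=2,p=2: s = 12+4 = 16
m=2,p=3: s = 16+6 = 22
m=2,p=4: s = 22+8 = 30
m=3,p=0: s = 30+0 = 30
m=3,p=1: s = 30+3 = 33
m=3,p=2: s = 33+6 = 39
m=3,p=3: s = 39+9 = 48
m=3,p=4: s = 48+12 = 60
m=4,p=0: s = 60+0 = 60
m=4,p=1: s = 60+4 = 64
m=4,p=2: s = 64+8 = 72
m=4,p=3: s = 72+12 = 84
m=4,p=4: s = 84+16 = 100
m=5,p=0: s = 100+0 = 100
m=5,p=1: s = 100+5 = 105
m=5,p=2: s = 105+10 = 115
m=5,p=3: s = 115+15 = 130
m=5,p=4: s = 130+20 = 150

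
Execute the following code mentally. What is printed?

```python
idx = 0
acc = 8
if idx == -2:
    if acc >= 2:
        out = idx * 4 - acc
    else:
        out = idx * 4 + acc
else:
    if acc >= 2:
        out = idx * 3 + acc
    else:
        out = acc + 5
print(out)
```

idx=0, acc=8
idx == -2 is False; acc >= 2 is True
→ out = idx * 3 + acc = 8

8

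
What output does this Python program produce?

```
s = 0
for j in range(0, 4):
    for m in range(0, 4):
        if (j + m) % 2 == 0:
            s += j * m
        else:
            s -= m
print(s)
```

8

j=0,m=0: even sum, s = 0+0 = 0
j=0,m=1: odd sum, s = 0-1 = -1
j=0,m=2: even sum, s = (-1)+0 = -1
j=0,m=3: odd sum, s = (-1)-3 = -4
j=1,m=0: odd sum, s = (-4)-0 = -4
j=1,m=1: even sum, s = (-4)+1 = -3
j=1,m=2: odd sum, s = (-3)-2 = -5
j=1,m=3: even sum, s = (-5)+3 = -2
j=2,m=0: even sum, s = (-2)+0 = -2
j=2,m=1: odd sum, s = (-2)-1 = -3
j=2,m=2: even sum, s = (-3)+4 = 1
j=2,m=3: odd sum, s = 1-3 = -2
j=3,m=0: odd sum, s = (-2)-0 = -2
j=3,m=1: even sum, s = (-2)+3 = 1
j=3,m=2: odd sum, s = 1-2 = -1
j=3,m=3: even sum, s = (-1)+9 = 8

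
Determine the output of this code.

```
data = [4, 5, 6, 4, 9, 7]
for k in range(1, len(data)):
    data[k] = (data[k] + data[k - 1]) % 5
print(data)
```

k=1: data[1] = (5+4)%5 = 4 → [4, 4, 6, 4, 9, 7]
k=2: data[2] = (6+4)%5 = 0 → [4, 4, 0, 4, 9, 7]
k=3: data[3] = (4+0)%5 = 4 → [4, 4, 0, 4, 9, 7]
k=4: data[4] = (9+4)%5 = 3 → [4, 4, 0, 4, 3, 7]
k=5: data[5] = (7+3)%5 = 0 → [4, 4, 0, 4, 3, 0]

[4, 4, 0, 4, 3, 0]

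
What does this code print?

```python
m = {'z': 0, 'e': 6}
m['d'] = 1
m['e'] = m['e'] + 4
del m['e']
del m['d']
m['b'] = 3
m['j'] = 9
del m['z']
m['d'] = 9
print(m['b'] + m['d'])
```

12

m['d'] = 1 → {'z': 0, 'e': 6, 'd': 1}
m['e'] = m['e']+4 = 10 → {'z': 0, 'e': 10, 'd': 1}
del 'e' → {'z': 0, 'd': 1}
del 'd' → {'z': 0}
m['b'] = 3 → {'z': 0, 'b': 3}
m['j'] = 9 → {'z': 0, 'b': 3, 'j': 9}
del 'z' → {'b': 3, 'j': 9}
m['d'] = 9 → {'b': 3, 'j': 9, 'd': 9}
m['b']+m['d'] = 3+9 = 12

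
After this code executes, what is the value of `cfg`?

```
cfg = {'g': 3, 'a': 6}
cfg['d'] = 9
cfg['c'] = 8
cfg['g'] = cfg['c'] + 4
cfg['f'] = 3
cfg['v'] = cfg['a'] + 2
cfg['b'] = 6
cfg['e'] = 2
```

cfg['d'] = 9 → {'g': 3, 'a': 6, 'd': 9}
cfg['c'] = 8 → {'g': 3, 'a': 6, 'd': 9, 'c': 8}
cfg['g'] = cfg['c']+4 = 12 → {'g': 12, 'a': 6, 'd': 9, 'c': 8}
cfg['f'] = 3 → {'g': 12, 'a': 6, 'd': 9, 'c': 8, 'f': 3}
cfg['v'] = cfg['a']+2 = 8 → {'g': 12, 'a': 6, 'd': 9, 'c': 8, 'f': 3, 'v': 8}
cfg['b'] = 6 → {'g': 12, 'a': 6, 'd': 9, 'c': 8, 'f': 3, 'v': 8, 'b': 6}
cfg['e'] = 2 → {'g': 12, 'a': 6, 'd': 9, 'c': 8, 'f': 3, 'v': 8, 'b': 6, 'e': 2}

{'g': 12, 'a': 6, 'd': 9, 'c': 8, 'f': 3, 'v': 8, 'b': 6, 'e': 2}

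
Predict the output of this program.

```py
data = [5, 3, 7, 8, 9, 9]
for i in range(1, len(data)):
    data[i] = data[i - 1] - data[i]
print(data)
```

[5, 2, -5, -13, -22, -31]

i=1: data[1] = 5-3 = 2 → [5, 2, 7, 8, 9, 9]
i=2: data[2] = 2-7 = -5 → [5, 2, -5, 8, 9, 9]
i=3: data[3] = (-5)-8 = -13 → [5, 2, -5, -13, 9, 9]
i=4: data[4] = (-13)-9 = -22 → [5, 2, -5, -13, -22, 9]
i=5: data[5] = (-22)-9 = -31 → [5, 2, -5, -13, -22, -31]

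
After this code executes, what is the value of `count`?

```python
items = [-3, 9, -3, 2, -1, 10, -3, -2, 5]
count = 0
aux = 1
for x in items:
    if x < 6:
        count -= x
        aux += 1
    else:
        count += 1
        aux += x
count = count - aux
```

-20

x=-3: <6, count = 0-(-3) = 3; aux=2
x=9: not <6, count = 3+1 = 4; aux=11
x=-3: <6, count = 4-(-3) = 7; aux=12
x=2: <6, count = 7-2 = 5; aux=13
x=-1: <6, count = 5-(-1) = 6; aux=14
x=10: not <6, count = 6+1 = 7; aux=24
x=-3: <6, count = 7-(-3) = 10; aux=25
x=-2: <6, count = 10-(-2) = 12; aux=26
x=5: <6, count = 12-5 = 7; aux=27
count-aux = 7-27 = -20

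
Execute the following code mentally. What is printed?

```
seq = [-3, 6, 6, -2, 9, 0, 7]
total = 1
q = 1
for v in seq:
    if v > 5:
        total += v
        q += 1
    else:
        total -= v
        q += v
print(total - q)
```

v=-3: not >5, total = 1-(-3) = 4; q=-2
v=6: >5, total = 4+6 = 10; q=-1
v=6: >5, total = 10+6 = 16; q=0
v=-2: not >5, total = 16-(-2) = 18; q=-2
v=9: >5, total = 18+9 = 27; q=-1
v=0: not >5, total = 27-0 = 27; q=-1
v=7: >5, total = 27+7 = 34; q=0
total-q = 34-0 = 34

34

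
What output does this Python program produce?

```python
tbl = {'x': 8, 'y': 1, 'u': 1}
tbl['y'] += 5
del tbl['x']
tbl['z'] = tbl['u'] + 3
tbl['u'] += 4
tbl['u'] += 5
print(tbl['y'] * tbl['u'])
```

60

tbl['y'] = 1+5 = 6 → {'x': 8, 'y': 6, 'u': 1}
del 'x' → {'y': 6, 'u': 1}
tbl['z'] = tbl['u']+3 = 4 → {'y': 6, 'u': 1, 'z': 4}
tbl['u'] = 1+4 = 5 → {'y': 6, 'u': 5, 'z': 4}
tbl['u'] = 5+5 = 10 → {'y': 6, 'u': 10, 'z': 4}
tbl['y']*tbl['u'] = 6*10 = 60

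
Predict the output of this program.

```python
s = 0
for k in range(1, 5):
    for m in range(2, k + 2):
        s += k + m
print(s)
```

k=1,m=2: s = 0+3 = 3
k=2,m=2: s = 3+4 = 7
k=2,m=3: s = 7+5 = 12
k=3,m=2: s = 12+5 = 17
k=3,m=3: s = 17+6 = 23
k=3,m=4: s = 23+7 = 30
k=4,m=2: s = 30+6 = 36
k=4,m=3: s = 36+7 = 43
k=4,m=4: s = 43+8 = 51
k=4,m=5: s = 51+9 = 60

60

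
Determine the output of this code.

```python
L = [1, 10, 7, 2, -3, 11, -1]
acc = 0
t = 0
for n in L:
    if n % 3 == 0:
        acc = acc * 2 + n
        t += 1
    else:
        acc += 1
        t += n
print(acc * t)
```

n=1: not %3==0, acc = 0+1 = 1; t=1
n=10: not %3==0, acc = 1+1 = 2; t=11
n=7: not %3==0, acc = 2+1 = 3; t=18
n=2: not %3==0, acc = 3+1 = 4; t=20
n=-3: %3==0, acc = 4*2+(-3) = 5; t=21
n=11: not %3==0, acc = 5+1 = 6; t=32
n=-1: not %3==0, acc = 6+1 = 7; t=31
acc*t = 7*31 = 217

217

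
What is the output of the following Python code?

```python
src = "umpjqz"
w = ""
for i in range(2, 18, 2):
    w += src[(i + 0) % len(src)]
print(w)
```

i=2: add src[2]='p' → 'p'
i=4: add src[4]='q' → 'pq'
i=6: add src[0]='u' → 'pqu'
i=8: add src[2]='p' → 'pqup'
i=10: add src[4]='q' → 'pqupq'
i=12: add src[0]='u' → 'pqupqu'
i=14: add src[2]='p' → 'pqupqup'
i=16: add src[4]='q' → 'pqupqupq'

pqupqupq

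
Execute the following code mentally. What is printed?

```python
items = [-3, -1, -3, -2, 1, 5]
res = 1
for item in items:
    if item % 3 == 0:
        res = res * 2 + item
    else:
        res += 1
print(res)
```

item=-3: %3==0, res = 1*2+(-3) = -1
item=-1: not %3==0, res = (-1)+1 = 0
item=-3: %3==0, res = 0*2+(-3) = -3
item=-2: not %3==0, res = (-3)+1 = -2
item=1: not %3==0, res = (-2)+1 = -1
item=5: not %3==0, res = (-1)+1 = 0

0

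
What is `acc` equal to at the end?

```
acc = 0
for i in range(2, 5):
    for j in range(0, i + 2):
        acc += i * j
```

i=2,j=0: acc = 0+0 = 0
i=2,j=1: acc = 0+2 = 2
i=2,j=2: acc = 2+4 = 6
i=2,j=3: acc = 6+6 = 12
i=3,j=0: acc = 12+0 = 12
i=3,j=1: acc = 12+3 = 15
i=3,j=2: acc = 15+6 = 21
i=3,j=3: acc = 21+9 = 30
i=3,j=4: acc = 30+12 = 42
i=4,j=0: acc = 42+0 = 42
i=4,j=1: acc = 42+4 = 46
i=4,j=2: acc = 46+8 = 54
i=4,j=3: acc = 54+12 = 66
i=4,j=4: acc = 66+16 = 82
i=4,j=5: acc = 82+20 = 102

102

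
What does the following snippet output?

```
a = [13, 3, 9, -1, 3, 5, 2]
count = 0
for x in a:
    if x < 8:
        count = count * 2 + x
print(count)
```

64

x=13: not <8
x=3: <8, count = 0*2+3 = 3
x=9: not <8
x=-1: <8, count = 3*2+(-1) = 5
x=3: <8, count = 5*2+3 = 13
x=5: <8, count = 13*2+5 = 31
x=2: <8, count = 31*2+2 = 64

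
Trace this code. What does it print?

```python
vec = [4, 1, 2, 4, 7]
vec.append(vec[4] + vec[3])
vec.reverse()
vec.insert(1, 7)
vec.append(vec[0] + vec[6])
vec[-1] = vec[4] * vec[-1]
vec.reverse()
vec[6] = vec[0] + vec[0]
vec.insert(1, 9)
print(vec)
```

[30, 9, 4, 1, 2, 4, 7, 60, 11]

append vec[4]+vec[3] = 7+4 = 11 → [4, 1, 2, 4, 7, 11]
reverse → [11, 7, 4, 2, 1, 4]
insert 7 at 1 → [11, 7, 7, 4, 2, 1, 4]
append vec[0]+vec[6] = 11+4 = 15 → [11, 7, 7, 4, 2, 1, 4, 15]
vec[-1] = vec[4]*vec[-1] = 2*15 = 30 → [11, 7, 7, 4, 2, 1, 4, 30]
reverse → [30, 4, 1, 2, 4, 7, 7, 11]
vec[6] = vec[0]+vec[0] = 30+30 = 60 → [30, 4, 1, 2, 4, 7, 60, 11]
insert 9 at 1 → [30, 9, 4, 1, 2, 4, 7, 60, 11]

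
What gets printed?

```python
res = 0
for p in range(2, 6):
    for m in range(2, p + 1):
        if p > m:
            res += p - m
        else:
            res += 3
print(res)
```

p=2,m=2: not 2>2, res = 0+3 = 3
p=3,m=2: 3>2, res = 3+1 = 4
p=3,m=3: not 3>3, res = 4+3 = 7
p=4,m=2: 4>2, res = 7+2 = 9
p=4,m=3: 4>3, res = 9+1 = 10
p=4,m=4: not 4>4, res = 10+3 = 13
p=5,m=2: 5>2, res = 13+3 = 16
p=5,m=3: 5>3, res = 16+2 = 18
p=5,m=4: 5>4, res = 18+1 = 19
p=5,m=5: not 5>5, res = 19+3 = 22

22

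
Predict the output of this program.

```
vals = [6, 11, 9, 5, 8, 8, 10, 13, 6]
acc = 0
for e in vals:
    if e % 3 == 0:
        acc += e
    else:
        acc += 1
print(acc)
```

e=6: %3==0, acc = 0+6 = 6
e=11: not %3==0, acc = 6+1 = 7
e=9: %3==0, acc = 7+9 = 16
e=5: not %3==0, acc = 16+1 = 17
e=8: not %3==0, acc = 17+1 = 18
e=8: not %3==0, acc = 18+1 = 19
e=10: not %3==0, acc = 19+1 = 20
e=13: not %3==0, acc = 20+1 = 21
e=6: %3==0, acc = 21+6 = 27

27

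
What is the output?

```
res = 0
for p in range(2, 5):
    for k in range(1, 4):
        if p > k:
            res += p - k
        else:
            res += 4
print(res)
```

p=2,k=1: 2>1, res = 0+1 = 1
p=2,k=2: not 2>2, res = 1+4 = 5
p=2,k=3: not 2>3, res = 5+4 = 9
p=3,k=1: 3>1, res = 9+2 = 11
p=3,k=2: 3>2, res = 11+1 = 12
p=3,k=3: not 3>3, res = 12+4 = 16
p=4,k=1: 4>1, res = 16+3 = 19
p=4,k=2: 4>2, res = 19+2 = 21
p=4,k=3: 4>3, res = 21+1 = 22

22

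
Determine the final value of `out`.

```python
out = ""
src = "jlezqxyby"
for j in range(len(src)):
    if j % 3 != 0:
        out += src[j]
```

j=0: skip
j=1: add 'l' → 'l'
j=2: add 'e' → 'le'
j=3: skip
j=4: add 'q' → 'leq'
j=5: add 'x' → 'leqx'
j=6: skip
j=7: add 'b' → 'leqxb'
j=8: add 'y' → 'leqxby'

'leqxby'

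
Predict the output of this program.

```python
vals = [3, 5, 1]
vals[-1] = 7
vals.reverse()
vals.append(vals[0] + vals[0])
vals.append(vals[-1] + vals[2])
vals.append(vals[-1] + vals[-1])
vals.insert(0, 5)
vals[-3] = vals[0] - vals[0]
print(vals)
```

vals[-1] = 7 → [3, 5, 7]
reverse → [7, 5, 3]
append vals[0]+vals[0] = 7+7 = 14 → [7, 5, 3, 14]
append vals[-1]+vals[2] = 14+3 = 17 → [7, 5, 3, 14, 17]
append vals[-1]+vals[-1] = 17+17 = 34 → [7, 5, 3, 14, 17, 34]
insert 5 at 0 → [5, 7, 5, 3, 14, 17, 34]
vals[-3] = vals[0]-vals[0] = 5-5 = 0 → [5, 7, 5, 3, 0, 17, 34]

[5, 7, 5, 3, 0, 17, 34]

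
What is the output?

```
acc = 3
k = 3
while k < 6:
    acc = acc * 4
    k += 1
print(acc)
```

192

k=3: acc = 3*4 = 12
k=4: acc = 12*4 = 48
k=5: acc = 48*4 = 192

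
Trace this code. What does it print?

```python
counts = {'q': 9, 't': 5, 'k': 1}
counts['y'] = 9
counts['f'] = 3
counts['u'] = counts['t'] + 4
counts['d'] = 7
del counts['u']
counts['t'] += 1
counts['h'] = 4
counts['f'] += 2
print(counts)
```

{'q': 9, 't': 6, 'k': 1, 'y': 9, 'f': 5, 'd': 7, 'h': 4}

counts['y'] = 9 → {'q': 9, 't': 5, 'k': 1, 'y': 9}
counts['f'] = 3 → {'q': 9, 't': 5, 'k': 1, 'y': 9, 'f': 3}
counts['u'] = counts['t']+4 = 9 → {'q': 9, 't': 5, 'k': 1, 'y': 9, 'f': 3, 'u': 9}
counts['d'] = 7 → {'q': 9, 't': 5, 'k': 1, 'y': 9, 'f': 3, 'u': 9, 'd': 7}
del 'u' → {'q': 9, 't': 5, 'k': 1, 'y': 9, 'f': 3, 'd': 7}
counts['t'] = 5+1 = 6 → {'q': 9, 't': 6, 'k': 1, 'y': 9, 'f': 3, 'd': 7}
counts['h'] = 4 → {'q': 9, 't': 6, 'k': 1, 'y': 9, 'f': 3, 'd': 7, 'h': 4}
counts['f'] = 3+2 = 5 → {'q': 9, 't': 6, 'k': 1, 'y': 9, 'f': 5, 'd': 7, 'h': 4}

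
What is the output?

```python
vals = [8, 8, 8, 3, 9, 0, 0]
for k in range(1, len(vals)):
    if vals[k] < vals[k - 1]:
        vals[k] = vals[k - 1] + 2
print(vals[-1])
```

k=1: 8>=8, unchanged → [8, 8, 8, 3, 9, 0, 0]
k=2: 8>=8, unchanged → [8, 8, 8, 3, 9, 0, 0]
k=3: 3<8, vals[3] = 8+2 = 10 → [8, 8, 8, 10, 9, 0, 0]
k=4: 9<10, vals[4] = 10+2 = 12 → [8, 8, 8, 10, 12, 0, 0]
k=5: 0<12, vals[5] = 12+2 = 14 → [8, 8, 8, 10, 12, 14, 0]
k=6: 0<14, vals[6] = 14+2 = 16 → [8, 8, 8, 10, 12, 14, 16]

16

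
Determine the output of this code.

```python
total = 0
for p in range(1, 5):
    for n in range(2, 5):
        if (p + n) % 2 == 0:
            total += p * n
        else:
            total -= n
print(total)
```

p=1,n=2: odd sum, total = 0-2 = -2
p=1,n=3: even sum, total = (-2)+3 = 1
p=1,n=4: odd sum, total = 1-4 = -3
p=2,n=2: even sum, total = (-3)+4 = 1
p=2,n=3: odd sum, total = 1-3 = -2
p=2,n=4: even sum, total = (-2)+8 = 6
p=3,n=2: odd sum, total = 6-2 = 4
p=3,n=3: even sum, total = 4+9 = 13
p=3,n=4: odd sum, total = 13-4 = 9
p=4,n=2: even sum, total = 9+8 = 17
p=4,n=3: odd sum, total = 17-3 = 14
p=4,n=4: even sum, total = 14+16 = 30

30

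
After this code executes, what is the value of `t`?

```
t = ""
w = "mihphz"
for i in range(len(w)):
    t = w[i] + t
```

i=0: prepend 'm' → 'm'
i=1: prepend 'i' → 'im'
i=2: prepend 'h' → 'him'
i=3: prepend 'p' → 'phim'
i=4: prepend 'h' → 'hphim'
i=5: prepend 'z' → 'zhphim'

'zhphim'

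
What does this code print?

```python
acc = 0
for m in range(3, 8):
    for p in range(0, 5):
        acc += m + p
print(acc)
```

175

m=3,p=0: acc = 0+3 = 3
m=3,p=1: acc = 3+4 = 7
m=3,p=2: acc = 7+5 = 12
m=3,p=3: acc = 12+6 = 18
m=3,p=4: acc = 18+7 = 25
m=4,p=0: acc = 25+4 = 29
m=4,p=1: acc = 29+5 = 34
m=4,p=2: acc = 34+6 = 40
m=4,p=3: acc = 40+7 = 47
m=4,p=4: acc = 47+8 = 55
m=5,p=0: acc = 55+5 = 60
m=5,p=1: acc = 60+6 = 66
m=5,p=2: acc = 66+7 = 73
m=5,p=3: acc = 73+8 = 81
m=5,p=4: acc = 81+9 = 90
m=6,p=0: acc = 90+6 = 96
m=6,p=1: acc = 96+7 = 103
m=6,p=2: acc = 103+8 = 111
m=6,p=3: acc = 111+9 = 120
m=6,p=4: acc = 120+10 = 130
m=7,p=0: acc = 130+7 = 137
m=7,p=1: acc = 137+8 = 145
m=7,p=2: acc = 145+9 = 154
m=7,p=3: acc = 154+10 = 164
m=7,p=4: acc = 164+11 = 175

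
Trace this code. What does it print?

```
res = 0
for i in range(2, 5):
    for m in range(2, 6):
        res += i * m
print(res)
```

i=2,m=2: res = 0+4 = 4
i=2,m=3: res = 4+6 = 10
i=2,m=4: res = 10+8 = 18
i=2,m=5: res = 18+10 = 28
i=3,m=2: res = 28+6 = 34
i=3,m=3: res = 34+9 = 43
i=3,m=4: res = 43+12 = 55
i=3,m=5: res = 55+15 = 70
i=4,m=2: res = 70+8 = 78
i=4,m=3: res = 78+12 = 90
i=4,m=4: res = 90+16 = 106
i=4,m=5: res = 106+20 = 126

126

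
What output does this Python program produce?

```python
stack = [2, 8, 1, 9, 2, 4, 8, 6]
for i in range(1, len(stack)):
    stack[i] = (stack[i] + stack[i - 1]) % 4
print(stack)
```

[2, 2, 3, 0, 2, 2, 2, 0]

i=1: stack[1] = (8+2)%4 = 2 → [2, 2, 1, 9, 2, 4, 8, 6]
i=2: stack[2] = (1+2)%4 = 3 → [2, 2, 3, 9, 2, 4, 8, 6]
i=3: stack[3] = (9+3)%4 = 0 → [2, 2, 3, 0, 2, 4, 8, 6]
i=4: stack[4] = (2+0)%4 = 2 → [2, 2, 3, 0, 2, 4, 8, 6]
i=5: stack[5] = (4+2)%4 = 2 → [2, 2, 3, 0, 2, 2, 8, 6]
i=6: stack[6] = (8+2)%4 = 2 → [2, 2, 3, 0, 2, 2, 2, 6]
i=7: stack[7] = (6+2)%4 = 0 → [2, 2, 3, 0, 2, 2, 2, 0]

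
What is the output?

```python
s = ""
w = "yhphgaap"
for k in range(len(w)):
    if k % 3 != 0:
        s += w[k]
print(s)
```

hpgap

k=0: skip
k=1: add 'h' → 'h'
k=2: add 'p' → 'hp'
k=3: skip
k=4: add 'g' → 'hpg'
k=5: add 'a' → 'hpga'
k=6: skip
k=7: add 'p' → 'hpgap'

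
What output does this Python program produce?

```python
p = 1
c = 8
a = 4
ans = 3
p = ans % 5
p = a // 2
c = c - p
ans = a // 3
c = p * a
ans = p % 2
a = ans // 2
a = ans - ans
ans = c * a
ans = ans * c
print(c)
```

8

p = 3%5 = 3
p = 4//2 = 2
c = 8-2 = 6
ans = 4//3 = 1
c = 2*4 = 8
ans = 2%2 = 0
a = 0//2 = 0
a = 0-0 = 0
ans = 8*0 = 0
ans = 0*8 = 0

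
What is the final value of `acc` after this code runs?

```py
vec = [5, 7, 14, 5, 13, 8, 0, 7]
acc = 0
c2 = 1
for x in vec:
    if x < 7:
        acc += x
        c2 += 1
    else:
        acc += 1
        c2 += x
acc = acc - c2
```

x=5: <7, acc = 0+5 = 5; c2=2
x=7: not <7, acc = 5+1 = 6; c2=9
x=14: not <7, acc = 6+1 = 7; c2=23
x=5: <7, acc = 7+5 = 12; c2=24
x=13: not <7, acc = 12+1 = 13; c2=37
x=8: not <7, acc = 13+1 = 14; c2=45
x=0: <7, acc = 14+0 = 14; c2=46
x=7: not <7, acc = 14+1 = 15; c2=53
acc-c2 = 15-53 = -38

-38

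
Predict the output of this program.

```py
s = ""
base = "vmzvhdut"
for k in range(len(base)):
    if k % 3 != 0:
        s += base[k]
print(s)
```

k=0: skip
k=1: add 'm' → 'm'
k=2: add 'z' → 'mz'
k=3: skip
k=4: add 'h' → 'mzh'
k=5: add 'd' → 'mzhd'
k=6: skip
k=7: add 't' → 'mzhdt'

mzhdt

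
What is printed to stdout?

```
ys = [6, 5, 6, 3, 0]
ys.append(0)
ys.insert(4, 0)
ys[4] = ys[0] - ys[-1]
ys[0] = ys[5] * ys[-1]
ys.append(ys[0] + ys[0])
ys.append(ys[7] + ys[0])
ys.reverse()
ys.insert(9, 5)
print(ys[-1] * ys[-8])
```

append 0 → [6, 5, 6, 3, 0, 0]
insert 0 at 4 → [6, 5, 6, 3, 0, 0, 0]
ys[4] = ys[0]-ys[-1] = 6-0 = 6 → [6, 5, 6, 3, 6, 0, 0]
ys[0] = ys[5]*ys[-1] = 0*0 = 0 → [0, 5, 6, 3, 6, 0, 0]
append ys[0]+ys[0] = 0+0 = 0 → [0, 5, 6, 3, 6, 0, 0, 0]
append ys[7]+ys[0] = 0+0 = 0 → [0, 5, 6, 3, 6, 0, 0, 0, 0]
reverse → [0, 0, 0, 0, 6, 3, 6, 5, 0]
insert 5 at 9 → [0, 0, 0, 0, 6, 3, 6, 5, 0, 5]
ys[-1]*ys[-8] = 5*0 = 0

0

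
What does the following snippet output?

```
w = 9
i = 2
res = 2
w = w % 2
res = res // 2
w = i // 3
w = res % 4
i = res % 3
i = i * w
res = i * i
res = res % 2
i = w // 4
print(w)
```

1

w = 9%2 = 1
res = 2//2 = 1
w = 2//3 = 0
w = 1%4 = 1
i = 1%3 = 1
i = 1*1 = 1
res = 1*1 = 1
res = 1%2 = 1
i = 1//4 = 0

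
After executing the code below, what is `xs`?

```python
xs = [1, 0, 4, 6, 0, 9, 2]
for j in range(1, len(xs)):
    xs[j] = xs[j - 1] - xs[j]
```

[1, 1, -3, -9, -9, -18, -20]

j=1: xs[1] = 1-0 = 1 → [1, 1, 4, 6, 0, 9, 2]
j=2: xs[2] = 1-4 = -3 → [1, 1, -3, 6, 0, 9, 2]
j=3: xs[3] = (-3)-6 = -9 → [1, 1, -3, -9, 0, 9, 2]
j=4: xs[4] = (-9)-0 = -9 → [1, 1, -3, -9, -9, 9, 2]
j=5: xs[5] = (-9)-9 = -18 → [1, 1, -3, -9, -9, -18, 2]
j=6: xs[6] = (-18)-2 = -20 → [1, 1, -3, -9, -9, -18, -20]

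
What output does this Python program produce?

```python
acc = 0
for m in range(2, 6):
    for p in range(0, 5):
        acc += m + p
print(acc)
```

110

m=2,p=0: acc = 0+2 = 2
m=2,p=1: acc = 2+3 = 5
m=2,p=2: acc = 5+4 = 9
m=2,p=3: acc = 9+5 = 14
m=2,p=4: acc = 14+6 = 20
m=3,p=0: acc = 20+3 = 23
m=3,p=1: acc = 23+4 = 27
m=3,p=2: acc = 27+5 = 32
m=3,p=3: acc = 32+6 = 38
m=3,p=4: acc = 38+7 = 45
m=4,p=0: acc = 45+4 = 49
m=4,p=1: acc = 49+5 = 54
m=4,p=2: acc = 54+6 = 60
m=4,p=3: acc = 60+7 = 67
m=4,p=4: acc = 67+8 = 75
m=5,p=0: acc = 75+5 = 80
m=5,p=1: acc = 80+6 = 86
m=5,p=2: acc = 86+7 = 93
m=5,p=3: acc = 93+8 = 101
m=5,p=4: acc = 101+9 = 110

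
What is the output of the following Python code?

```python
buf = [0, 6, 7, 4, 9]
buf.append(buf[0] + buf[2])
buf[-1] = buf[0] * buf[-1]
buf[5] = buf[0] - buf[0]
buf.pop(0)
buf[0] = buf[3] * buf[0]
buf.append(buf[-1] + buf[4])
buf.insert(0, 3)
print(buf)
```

append buf[0]+buf[2] = 0+7 = 7 → [0, 6, 7, 4, 9, 7]
buf[-1] = buf[0]*buf[-1] = 0*7 = 0 → [0, 6, 7, 4, 9, 0]
buf[5] = buf[0]-buf[0] = 0-0 = 0 → [0, 6, 7, 4, 9, 0]
pop(0) removes 0 → [6, 7, 4, 9, 0]
buf[0] = buf[3]*buf[0] = 9*6 = 54 → [54, 7, 4, 9, 0]
append buf[-1]+buf[4] = 0+0 = 0 → [54, 7, 4, 9, 0, 0]
insert 3 at 0 → [3, 54, 7, 4, 9, 0, 0]

[3, 54, 7, 4, 9, 0, 0]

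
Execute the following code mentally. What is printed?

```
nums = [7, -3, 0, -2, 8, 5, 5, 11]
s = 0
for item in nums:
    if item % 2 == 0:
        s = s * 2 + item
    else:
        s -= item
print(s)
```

-49

item=7: not even, s = 0-7 = -7
item=-3: not even, s = (-7)-(-3) = -4
item=0: even, s = (-4)*2+0 = -8
item=-2: even, s = (-8)*2+(-2) = -18
item=8: even, s = (-18)*2+8 = -28
item=5: not even, s = (-28)-5 = -33
item=5: not even, s = (-33)-5 = -38
item=11: not even, s = (-38)-11 = -49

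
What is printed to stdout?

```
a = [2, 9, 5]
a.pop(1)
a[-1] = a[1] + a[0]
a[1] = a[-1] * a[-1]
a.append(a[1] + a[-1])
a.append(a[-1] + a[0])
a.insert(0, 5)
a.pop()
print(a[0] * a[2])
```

245

pop(1) removes 9 → [2, 5]
a[-1] = a[1]+a[0] = 5+2 = 7 → [2, 7]
a[1] = a[-1]*a[-1] = 7*7 = 49 → [2, 49]
append a[1]+a[-1] = 49+49 = 98 → [2, 49, 98]
append a[-1]+a[0] = 98+2 = 100 → [2, 49, 98, 100]
insert 5 at 0 → [5, 2, 49, 98, 100]
pop() removes 100 → [5, 2, 49, 98]
a[0]*a[2] = 5*49 = 245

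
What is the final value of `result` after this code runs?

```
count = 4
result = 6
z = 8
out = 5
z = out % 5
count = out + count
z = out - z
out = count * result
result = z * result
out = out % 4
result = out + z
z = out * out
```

z = 5%5 = 0
count = 5+4 = 9
z = 5-0 = 5
out = 9*6 = 54
result = 5*6 = 30
out = 54%4 = 2
result = 2+5 = 7
z = 2*2 = 4

7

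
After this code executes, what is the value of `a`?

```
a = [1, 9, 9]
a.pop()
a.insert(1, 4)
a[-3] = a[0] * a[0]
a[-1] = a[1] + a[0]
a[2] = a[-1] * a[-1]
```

pop() removes 9 → [1, 9]
insert 4 at 1 → [1, 4, 9]
a[-3] = a[0]*a[0] = 1*1 = 1 → [1, 4, 9]
a[-1] = a[1]+a[0] = 4+1 = 5 → [1, 4, 5]
a[2] = a[-1]*a[-1] = 5*5 = 25 → [1, 4, 25]

[1, 4, 25]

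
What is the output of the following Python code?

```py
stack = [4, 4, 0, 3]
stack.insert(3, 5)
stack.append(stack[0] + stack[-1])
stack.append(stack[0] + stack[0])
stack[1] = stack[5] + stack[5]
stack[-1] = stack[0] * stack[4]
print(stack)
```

insert 5 at 3 → [4, 4, 0, 5, 3]
append stack[0]+stack[-1] = 4+3 = 7 → [4, 4, 0, 5, 3, 7]
append stack[0]+stack[0] = 4+4 = 8 → [4, 4, 0, 5, 3, 7, 8]
stack[1] = stack[5]+stack[5] = 7+7 = 14 → [4, 14, 0, 5, 3, 7, 8]
stack[-1] = stack[0]*stack[4] = 4*3 = 12 → [4, 14, 0, 5, 3, 7, 12]

[4, 14, 0, 5, 3, 7, 12]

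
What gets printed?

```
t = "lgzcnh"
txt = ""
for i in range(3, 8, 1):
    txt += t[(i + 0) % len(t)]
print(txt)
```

i=3: add t[3]='c' → 'c'
i=4: add t[4]='n' → 'cn'
i=5: add t[5]='h' → 'cnh'
i=6: add t[0]='l' → 'cnhl'
i=7: add t[1]='g' → 'cnhlg'

cnhlg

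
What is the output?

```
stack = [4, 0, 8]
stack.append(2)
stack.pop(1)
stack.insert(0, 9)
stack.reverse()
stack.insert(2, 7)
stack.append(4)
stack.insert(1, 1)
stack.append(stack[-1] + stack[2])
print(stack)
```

[2, 1, 8, 7, 4, 9, 4, 12]

append 2 → [4, 0, 8, 2]
pop(1) removes 0 → [4, 8, 2]
insert 9 at 0 → [9, 4, 8, 2]
reverse → [2, 8, 4, 9]
insert 7 at 2 → [2, 8, 7, 4, 9]
append 4 → [2, 8, 7, 4, 9, 4]
insert 1 at 1 → [2, 1, 8, 7, 4, 9, 4]
append stack[-1]+stack[2] = 4+8 = 12 → [2, 1, 8, 7, 4, 9, 4, 12]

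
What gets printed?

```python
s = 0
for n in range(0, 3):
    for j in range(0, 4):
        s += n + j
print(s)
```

30

n=0,j=0: s = 0+0 = 0
n=0,j=1: s = 0+1 = 1
n=0,j=2: s = 1+2 = 3
n=0,j=3: s = 3+3 = 6
n=1,j=0: s = 6+1 = 7
n=1,j=1: s = 7+2 = 9
n=1,j=2: s = 9+3 = 12
n=1,j=3: s = 12+4 = 16
n=2,j=0: s = 16+2 = 18
n=2,j=1: s = 18+3 = 21
n=2,j=2: s = 21+4 = 25
n=2,j=3: s = 25+5 = 30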